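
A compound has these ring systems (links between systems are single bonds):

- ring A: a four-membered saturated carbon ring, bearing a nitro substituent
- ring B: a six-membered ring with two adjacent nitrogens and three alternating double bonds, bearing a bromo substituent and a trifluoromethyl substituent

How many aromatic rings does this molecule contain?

1

Ring A has only sp³ atoms, so it is not fully conjugated — not aromatic (cyclobutane).
Ring B is fully conjugated (every ring atom contributes a p orbital); 3 ring double bonds give 6 π electrons. 6 = 4(1)+2, so ring B is aromatic (pyridazine).
Aromatic: B. Total: 1.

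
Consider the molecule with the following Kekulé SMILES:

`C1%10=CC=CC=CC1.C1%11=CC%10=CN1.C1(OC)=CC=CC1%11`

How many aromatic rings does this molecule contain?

1

The SMILES encodes a seven-membered carbon ring with three C=C double bonds and one sp³ carbon; a five-membered ring of four carbons and one nitrogen bearing a hydrogen, with two C=C double bonds; a five-membered carbon ring with two conjugated C=C double bonds and one sp³ carbon.
The 7-membered ring has one sp³ carbon, so it is not fully conjugated — not aromatic (cycloheptatriene).
The 5-membered ring with one N–H is fully conjugated (every ring atom contributes a p orbital); 2 ring double bonds (4 π electrons) plus a heteroatom lone pair (2) give 6 π electrons. Since 6 = 4n+2 (n=1), it is aromatic (pyrrole).
The 5-membered ring has one sp³ carbon, so it is not fully conjugated — not aromatic (cyclopentadiene).
1 of the 3 rings is aromatic. Total: 1.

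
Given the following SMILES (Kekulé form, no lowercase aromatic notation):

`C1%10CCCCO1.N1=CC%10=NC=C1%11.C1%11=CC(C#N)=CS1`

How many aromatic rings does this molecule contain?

2

The SMILES encodes a six-membered saturated ring of five carbons and one oxygen; a six-membered ring with nitrogens at positions 1 and 4 and three alternating double bonds; a five-membered ring of four carbons and one sulfur, with two C=C double bonds.
The 6-membered ring with one oxygen has only sp³ atoms, so it is not fully conjugated — not aromatic (tetrahydropyran).
The 6-membered ring with two nitrogens (1,4) is fully conjugated (every ring atom contributes a p orbital); 3 ring double bonds give 6 π electrons. Since 6 = 4n+2 (n=1), it is aromatic (pyrazine).
The 5-membered ring with one sulfur is planar and fully conjugated; 2 ring double bonds (4 π electrons) plus a heteroatom lone pair (2) give 6 π electrons. 6 = 4(1)+2, so it is aromatic (thiophene).
2 of the 3 rings are aromatic. Total: 2.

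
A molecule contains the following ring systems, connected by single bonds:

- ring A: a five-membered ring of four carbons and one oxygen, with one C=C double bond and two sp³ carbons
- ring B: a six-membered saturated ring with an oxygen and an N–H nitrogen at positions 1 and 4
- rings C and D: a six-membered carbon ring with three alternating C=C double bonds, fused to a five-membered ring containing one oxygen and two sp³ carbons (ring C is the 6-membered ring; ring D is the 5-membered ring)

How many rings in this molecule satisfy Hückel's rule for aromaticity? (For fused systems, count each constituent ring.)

1

Ring A has two sp³ carbons, so it is not fully conjugated — not aromatic (2,3-dihydrofuran).
Ring B has only sp³ atoms, so it is not fully conjugated — not aromatic (morpholine).
Ring C has a continuous p-orbital overlap around the ring; 3 ring double bonds give 6 π electrons. Since 6 = 4n+2 (n=1), ring C is aromatic (benzene ring).
Ring D has two sp³ carbons, so it is not fully conjugated — not aromatic (oxolane ring).
Aromatic: C. Total: 1.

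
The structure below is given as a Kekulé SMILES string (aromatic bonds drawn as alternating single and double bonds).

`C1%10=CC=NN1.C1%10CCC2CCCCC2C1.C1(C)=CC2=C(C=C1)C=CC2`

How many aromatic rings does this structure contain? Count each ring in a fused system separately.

2

The SMILES encodes a five-membered ring with two adjacent nitrogens (one bearing H, one in a double bond) and two double bonds; two fused six-membered saturated carbon rings; a six-membered carbon ring with three alternating C=C double bonds, fused to a five-membered carbon ring containing one C=C double bond and one sp³ carbon.
The 5-membered ring with two adjacent nitrogens (one N–H, one =N–) is planar and fully conjugated; 2 ring double bonds (4 π electrons) plus a heteroatom lone pair (2) give 6 π electrons. 6 = 4(1)+2, so it is aromatic (pyrazole).
The 6-membered ring has only sp³ atoms, so it is not fully conjugated — not aromatic (cyclohexane ring).
The second 6-membered ring has only sp³ atoms, so it is not fully conjugated — not aromatic (cyclohexane ring).
The third 6-membered ring is planar and fully conjugated; 3 ring double bonds give 6 π electrons. That satisfies 4n+2 with n=1, so it is aromatic (benzene ring).
The 5-membered ring has one sp³ carbon, so it is not fully conjugated — not aromatic (cyclopentene ring).
2 of the 5 rings are aromatic. Total: 2.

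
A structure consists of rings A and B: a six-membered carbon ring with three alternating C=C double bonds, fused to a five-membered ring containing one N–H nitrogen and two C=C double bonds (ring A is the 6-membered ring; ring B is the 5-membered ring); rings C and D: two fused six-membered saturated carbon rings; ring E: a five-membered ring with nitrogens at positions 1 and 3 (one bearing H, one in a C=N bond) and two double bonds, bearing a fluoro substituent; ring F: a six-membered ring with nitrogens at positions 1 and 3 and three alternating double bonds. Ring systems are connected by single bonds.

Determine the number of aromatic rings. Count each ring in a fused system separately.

Rings A and B form a fused bicyclic system (with one N–H) with 9 sp² atoms and 10 π electrons from ring double bonds plus a heteroatom lone pair. 10 = 4(2)+2, so the system is aromatic and both rings count as aromatic (indole).
Ring C has only sp³ atoms, so it is not fully conjugated — not aromatic (cyclohexane ring).
Ring D has only sp³ atoms, so it is not fully conjugated — not aromatic (cyclohexane ring).
Ring E is planar and fully conjugated; 2 ring double bonds (4 π electrons) plus a heteroatom lone pair (2) give 6 π electrons. That satisfies 4n+2 with n=1, so ring E is aromatic (imidazole).
Ring F is fully conjugated (every ring atom contributes a p orbital); 3 ring double bonds give 6 π electrons. Since 6 = 4n+2 (n=1), ring F is aromatic (pyrimidine).
Aromatic: A, B, E, F. Total: 4.

4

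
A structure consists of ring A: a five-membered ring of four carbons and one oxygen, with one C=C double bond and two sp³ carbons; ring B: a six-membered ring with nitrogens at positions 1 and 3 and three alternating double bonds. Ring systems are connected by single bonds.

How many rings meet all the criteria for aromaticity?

1

Ring A has two sp³ carbons, so it is not fully conjugated — not aromatic (2,3-dihydrofuran).
Ring B is fully conjugated (every ring atom contributes a p orbital); 3 ring double bonds give 6 π electrons. That satisfies 4n+2 with n=1, so ring B is aromatic (pyrimidine).
Aromatic: B. Total: 1.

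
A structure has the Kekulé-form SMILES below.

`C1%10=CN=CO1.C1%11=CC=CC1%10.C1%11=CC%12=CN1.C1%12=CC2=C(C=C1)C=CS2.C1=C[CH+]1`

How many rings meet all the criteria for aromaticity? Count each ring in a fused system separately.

5

The SMILES encodes a five-membered ring with an oxygen at position 1 and a nitrogen at position 3 (in a C=N bond), with two double bonds; a five-membered carbon ring with two conjugated C=C double bonds and one sp³ carbon; a five-membered ring of four carbons and one nitrogen bearing a hydrogen, with two C=C double bonds; a six-membered carbon ring with three alternating C=C double bonds, fused to a five-membered ring containing one sulfur and two C=C double bonds; a three-membered all-carbon ring bearing a positive charge on one carbon, with one C=C double bond.
The 5-membered ring with one oxygen and one =N– is planar and fully conjugated; 2 ring double bonds (4 π electrons) plus a heteroatom lone pair (2) give 6 π electrons. That satisfies 4n+2 with n=1, so it is aromatic (oxazole).
The 5-membered ring has one sp³ carbon, so it is not fully conjugated — not aromatic (cyclopentadiene).
The 5-membered ring with one N–H is planar and fully conjugated; 2 ring double bonds (4 π electrons) plus a heteroatom lone pair (2) give 6 π electrons. 6 = 4(1)+2, so it is aromatic (pyrrole).
The fused 6/5-membered bicyclic (with one sulfur) is a single π system with 9 sp² atoms and 10 π electrons from ring double bonds plus a heteroatom lone pair. 10 = 4(2)+2, so the system is aromatic and both rings count as aromatic (benzothiophene).
The 3-membered ring is planar and fully conjugated; 1 ring double bond (2 π electrons) plus the carbocation's empty p orbital (0, but keeps the ring conjugated) give 2 π electrons. That satisfies 4n+2 with n=0, so it is aromatic (cyclopropenyl cation).
5 of the 6 rings are aromatic. Total: 5.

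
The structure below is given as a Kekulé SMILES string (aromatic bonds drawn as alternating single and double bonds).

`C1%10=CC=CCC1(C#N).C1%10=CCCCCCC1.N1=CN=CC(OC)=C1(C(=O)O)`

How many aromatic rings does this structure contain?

1

The SMILES encodes a six-membered carbon ring with two conjugated C=C double bonds and two sp³ carbons; an eight-membered carbon ring with one C=C double bond; a six-membered ring with nitrogens at positions 1 and 3 and three alternating double bonds.
The 6-membered ring has two sp³ carbons, so it is not fully conjugated — not aromatic (1,3-cyclohexadiene).
The 8-membered ring has six sp³ carbons, so it is not fully conjugated — not aromatic (cyclooctene).
The 6-membered ring with two nitrogens (1,3) is fully conjugated (every ring atom contributes a p orbital); 3 ring double bonds give 6 π electrons. That satisfies 4n+2 with n=1, so it is aromatic (pyrimidine).
1 of the 3 rings is aromatic. Total: 1.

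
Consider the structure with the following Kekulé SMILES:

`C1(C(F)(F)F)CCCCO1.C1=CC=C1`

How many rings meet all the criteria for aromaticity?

0

The SMILES encodes a six-membered saturated ring of five carbons and one oxygen; a four-membered carbon ring with two alternating C=C double bonds.
The 6-membered ring with one oxygen has only sp³ atoms, so it is not fully conjugated — not aromatic (tetrahydropyran).
The 4-membered ring has only sp² ring atoms; a planar conformation would have a fully conjugated π system of 4 electrons. But 4 = 4(1), which is 4n not 4n+2, so it is not aromatic (cyclobutadiene) — cyclobutadiene is antiaromatic and distorts to a rectangle.
None of the rings are aromatic. Total: 0.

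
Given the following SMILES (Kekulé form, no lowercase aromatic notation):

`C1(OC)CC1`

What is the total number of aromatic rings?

0

The SMILES encodes a three-membered saturated carbon ring.
The 3-membered ring has only sp³ atoms, so it is not fully conjugated — not aromatic (cyclopropane).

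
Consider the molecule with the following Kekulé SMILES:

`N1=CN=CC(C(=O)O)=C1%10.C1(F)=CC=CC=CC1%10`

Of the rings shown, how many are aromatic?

The SMILES encodes a six-membered ring with nitrogens at positions 1 and 3 and three alternating double bonds; a seven-membered carbon ring with three C=C double bonds and one sp³ carbon.
The 6-membered ring with two nitrogens (1,3) is planar and fully conjugated; 3 ring double bonds give 6 π electrons. That satisfies 4n+2 with n=1, so it is aromatic (pyrimidine).
The 7-membered ring has one sp³ carbon, so it is not fully conjugated — not aromatic (cycloheptatriene).
1 of the 2 rings is aromatic. Total: 1.

1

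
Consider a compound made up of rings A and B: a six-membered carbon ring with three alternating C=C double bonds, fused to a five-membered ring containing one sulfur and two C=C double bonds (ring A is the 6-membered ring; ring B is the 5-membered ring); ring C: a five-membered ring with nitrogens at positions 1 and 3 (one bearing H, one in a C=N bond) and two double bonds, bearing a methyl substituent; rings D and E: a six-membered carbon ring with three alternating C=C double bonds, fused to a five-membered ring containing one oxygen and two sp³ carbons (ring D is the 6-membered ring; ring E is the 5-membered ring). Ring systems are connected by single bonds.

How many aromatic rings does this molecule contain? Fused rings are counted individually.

Rings A and B form a fused bicyclic system (with one sulfur) with 9 sp² atoms and 10 π electrons from ring double bonds plus a heteroatom lone pair. 10 = 4(2)+2, so the system is aromatic and both rings count as aromatic (benzothiophene).
Ring C is planar and fully conjugated; 2 ring double bonds (4 π electrons) plus a heteroatom lone pair (2) give 6 π electrons. Since 6 = 4n+2 (n=1), ring C is aromatic (imidazole).
Ring D is planar and fully conjugated; 3 ring double bonds give 6 π electrons. Since 6 = 4n+2 (n=1), ring D is aromatic (benzene ring).
Ring E has two sp³ carbons, so it is not fully conjugated — not aromatic (oxolane ring).
Aromatic: A, B, C, D. Total: 4.

4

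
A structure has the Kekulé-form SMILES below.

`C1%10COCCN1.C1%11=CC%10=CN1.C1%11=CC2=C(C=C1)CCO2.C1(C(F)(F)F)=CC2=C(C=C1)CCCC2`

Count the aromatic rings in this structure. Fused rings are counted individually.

The SMILES encodes a six-membered saturated ring with an oxygen and an N–H nitrogen at positions 1 and 4; a five-membered ring of four carbons and one nitrogen bearing a hydrogen, with two C=C double bonds; a six-membered carbon ring with three alternating C=C double bonds, fused to a five-membered ring containing one oxygen and two sp³ carbons; a six-membered carbon ring with three alternating C=C double bonds, fused to a saturated six-membered carbon ring.
The 6-membered ring with one oxygen and one N–H (1,4) has only sp³ atoms, so it is not fully conjugated — not aromatic (morpholine).
The 5-membered ring with one N–H has a continuous p-orbital overlap around the ring; 2 ring double bonds (4 π electrons) plus a heteroatom lone pair (2) give 6 π electrons. 6 = 4(1)+2, so it is aromatic (pyrrole).
The 6-membered ring is fully conjugated (every ring atom contributes a p orbital); 3 ring double bonds give 6 π electrons. 6 = 4(1)+2, so it is aromatic (benzene ring).
The 5-membered ring with one oxygen has two sp³ carbons, so it is not fully conjugated — not aromatic (oxolane ring).
The second 6-membered ring is fully conjugated (every ring atom contributes a p orbital); 3 ring double bonds give 6 π electrons. That satisfies 4n+2 with n=1, so it is aromatic (benzene ring).
The third 6-membered ring has four sp³ carbons, so it is not fully conjugated — not aromatic (cyclohexane ring).
3 of the 6 rings are aromatic. Total: 3.

3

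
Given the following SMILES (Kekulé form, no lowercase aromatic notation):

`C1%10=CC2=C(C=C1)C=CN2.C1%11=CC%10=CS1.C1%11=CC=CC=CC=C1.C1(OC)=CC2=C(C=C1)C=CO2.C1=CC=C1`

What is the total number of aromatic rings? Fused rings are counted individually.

5

The SMILES encodes a six-membered carbon ring with three alternating C=C double bonds, fused to a five-membered ring containing one N–H nitrogen and two C=C double bonds; a five-membered ring of four carbons and one sulfur, with two C=C double bonds; an eight-membered carbon ring with four alternating C=C double bonds; a six-membered carbon ring with three alternating C=C double bonds, fused to a five-membered ring containing one oxygen and two C=C double bonds; a four-membered carbon ring with two alternating C=C double bonds.
The fused 6/5-membered bicyclic (with one N–H) is a single π system with 9 sp² atoms and 10 π electrons from ring double bonds plus a heteroatom lone pair. 10 = 4(2)+2, so the system is aromatic and both rings count as aromatic (indole).
The 5-membered ring with one sulfur has a continuous p-orbital overlap around the ring; 2 ring double bonds (4 π electrons) plus a heteroatom lone pair (2) give 6 π electrons. Since 6 = 4n+2 (n=1), it is aromatic (thiophene).
The 8-membered ring has only sp² ring atoms; a planar conformation would have a fully conjugated π system of 8 electrons. But 8 = 4(2), which is 4n not 4n+2, so it is not aromatic (cyclooctatetraene) — cyclooctatetraene distorts into a non-planar tub to avoid antiaromaticity.
The fused 6/5-membered bicyclic (with one oxygen) is a single π system with 9 sp² atoms and 10 π electrons from ring double bonds plus a heteroatom lone pair. 10 = 4(2)+2, so the system is aromatic and both rings count as aromatic (benzofuran).
The 4-membered ring has only sp² ring atoms; a planar conformation would have a fully conjugated π system of 4 electrons. But 4 = 4(1), which is 4n not 4n+2, so it is not aromatic (cyclobutadiene) — cyclobutadiene is antiaromatic and distorts to a rectangle.
5 of the 7 rings are aromatic. Total: 5.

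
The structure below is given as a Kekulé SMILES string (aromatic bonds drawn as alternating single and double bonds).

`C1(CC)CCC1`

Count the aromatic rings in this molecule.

The SMILES encodes a four-membered saturated carbon ring.
The 4-membered ring has only sp³ atoms, so it is not fully conjugated — not aromatic (cyclobutane).

0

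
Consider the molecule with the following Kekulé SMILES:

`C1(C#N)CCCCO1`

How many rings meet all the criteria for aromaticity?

The SMILES encodes a six-membered saturated ring of five carbons and one oxygen.
The 6-membered ring with one oxygen has only sp³ atoms, so it is not fully conjugated — not aromatic (tetrahydropyran).

0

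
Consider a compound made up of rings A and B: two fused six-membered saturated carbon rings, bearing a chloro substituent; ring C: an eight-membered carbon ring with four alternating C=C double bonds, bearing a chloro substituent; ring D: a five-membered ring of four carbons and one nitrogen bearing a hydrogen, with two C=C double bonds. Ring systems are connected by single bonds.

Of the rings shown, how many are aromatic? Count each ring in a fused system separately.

1

Ring A has only sp³ atoms, so it is not fully conjugated — not aromatic (cyclohexane ring).
Ring B has only sp³ atoms, so it is not fully conjugated — not aromatic (cyclohexane ring).
Ring C has only sp² ring atoms; a planar conformation would have a fully conjugated π system of 8 electrons. But 8 = 4(2), which is 4n not 4n+2, so ring C is not aromatic (cyclooctatetraene) — cyclooctatetraene distorts into a non-planar tub to avoid antiaromaticity.
Ring D has a continuous p-orbital overlap around the ring; 2 ring double bonds (4 π electrons) plus a heteroatom lone pair (2) give 6 π electrons. 6 = 4(1)+2, so ring D is aromatic (pyrrole).
Aromatic: D. Total: 1.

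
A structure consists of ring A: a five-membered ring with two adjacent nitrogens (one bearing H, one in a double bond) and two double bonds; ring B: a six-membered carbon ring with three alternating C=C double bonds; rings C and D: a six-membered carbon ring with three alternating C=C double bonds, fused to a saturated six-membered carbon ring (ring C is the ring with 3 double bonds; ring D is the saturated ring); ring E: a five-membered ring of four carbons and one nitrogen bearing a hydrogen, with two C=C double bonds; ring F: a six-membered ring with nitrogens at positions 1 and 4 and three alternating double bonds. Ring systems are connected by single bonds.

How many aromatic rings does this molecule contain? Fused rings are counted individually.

5

Ring A has a continuous p-orbital overlap around the ring; 2 ring double bonds (4 π electrons) plus a heteroatom lone pair (2) give 6 π electrons. That satisfies 4n+2 with n=1, so ring A is aromatic (pyrazole).
Ring B is planar and fully conjugated; 3 ring double bonds give 6 π electrons. Since 6 = 4n+2 (n=1), ring B is aromatic (benzene).
Ring C is planar and fully conjugated; 3 ring double bonds give 6 π electrons. 6 = 4(1)+2, so ring C is aromatic (benzene ring).
Ring D has four sp³ carbons, so it is not fully conjugated — not aromatic (cyclohexane ring).
Ring E is planar and fully conjugated; 2 ring double bonds (4 π electrons) plus a heteroatom lone pair (2) give 6 π electrons. Since 6 = 4n+2 (n=1), ring E is aromatic (pyrrole).
Ring F is fully conjugated (every ring atom contributes a p orbital); 3 ring double bonds give 6 π electrons. 6 = 4(1)+2, so ring F is aromatic (pyrazine).
Aromatic: A, B, C, E, F. Total: 5.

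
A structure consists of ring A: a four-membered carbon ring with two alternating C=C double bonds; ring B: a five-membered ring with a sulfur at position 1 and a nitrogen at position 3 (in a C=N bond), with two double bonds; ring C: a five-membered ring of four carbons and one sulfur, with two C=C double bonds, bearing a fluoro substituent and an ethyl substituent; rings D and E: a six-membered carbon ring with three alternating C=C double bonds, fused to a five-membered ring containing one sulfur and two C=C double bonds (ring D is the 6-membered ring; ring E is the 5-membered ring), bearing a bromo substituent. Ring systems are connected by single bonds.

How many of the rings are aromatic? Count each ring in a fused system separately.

Ring A has only sp² ring atoms; a planar conformation would have a fully conjugated π system of 4 electrons. But 4 = 4(1), which is 4n not 4n+2, so ring A is not aromatic (cyclobutadiene) — cyclobutadiene is antiaromatic and distorts to a rectangle.
Ring B is planar and fully conjugated; 2 ring double bonds (4 π electrons) plus a heteroatom lone pair (2) give 6 π electrons. That satisfies 4n+2 with n=1, so ring B is aromatic (thiazole).
Ring C is planar and fully conjugated; 2 ring double bonds (4 π electrons) plus a heteroatom lone pair (2) give 6 π electrons. That satisfies 4n+2 with n=1, so ring C is aromatic (thiophene).
Rings D and E form a fused bicyclic system (with one sulfur) with 9 sp² atoms and 10 π electrons from ring double bonds plus a heteroatom lone pair. 10 = 4(2)+2, so the system is aromatic and both rings count as aromatic (benzothiophene).
Aromatic: B, C, D, E. Total: 4.

4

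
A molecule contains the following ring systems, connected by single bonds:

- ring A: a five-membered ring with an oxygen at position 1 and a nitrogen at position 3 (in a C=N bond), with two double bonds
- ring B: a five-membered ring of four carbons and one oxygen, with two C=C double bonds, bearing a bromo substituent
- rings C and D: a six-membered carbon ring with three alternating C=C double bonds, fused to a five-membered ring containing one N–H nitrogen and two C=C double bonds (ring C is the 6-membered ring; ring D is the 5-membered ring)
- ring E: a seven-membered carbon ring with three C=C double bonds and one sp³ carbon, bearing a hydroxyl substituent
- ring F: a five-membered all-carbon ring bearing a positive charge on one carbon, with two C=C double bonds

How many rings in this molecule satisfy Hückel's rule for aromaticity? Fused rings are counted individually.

Ring A is fully conjugated (every ring atom contributes a p orbital); 2 ring double bonds (4 π electrons) plus a heteroatom lone pair (2) give 6 π electrons. That satisfies 4n+2 with n=1, so ring A is aromatic (oxazole).
Ring B has a continuous p-orbital overlap around the ring; 2 ring double bonds (4 π electrons) plus a heteroatom lone pair (2) give 6 π electrons. That satisfies 4n+2 with n=1, so ring B is aromatic (furan).
Rings C and D form a fused bicyclic system (with one N–H) with 9 sp² atoms and 10 π electrons from ring double bonds plus a heteroatom lone pair. 10 = 4(2)+2, so the system is aromatic and both rings count as aromatic (indole).
Ring E has one sp³ carbon, so it is not fully conjugated — not aromatic (cycloheptatriene).
Ring F has only sp² ring atoms; a planar conformation would have a fully conjugated π system of 4 electrons. But 4 = 4(1), which is 4n not 4n+2, so ring F is not aromatic (cyclopentadienyl cation).
Aromatic: A, B, C, D. Total: 4.

4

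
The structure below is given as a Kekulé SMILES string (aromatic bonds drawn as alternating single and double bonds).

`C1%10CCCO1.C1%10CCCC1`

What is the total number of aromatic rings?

The SMILES encodes a five-membered saturated ring of four carbons and one oxygen; a five-membered saturated carbon ring.
The 5-membered ring with one oxygen has only sp³ atoms, so it is not fully conjugated — not aromatic (tetrahydrofuran).
The 5-membered ring has only sp³ atoms, so it is not fully conjugated — not aromatic (cyclopentane).
None of the rings are aromatic. Total: 0.

0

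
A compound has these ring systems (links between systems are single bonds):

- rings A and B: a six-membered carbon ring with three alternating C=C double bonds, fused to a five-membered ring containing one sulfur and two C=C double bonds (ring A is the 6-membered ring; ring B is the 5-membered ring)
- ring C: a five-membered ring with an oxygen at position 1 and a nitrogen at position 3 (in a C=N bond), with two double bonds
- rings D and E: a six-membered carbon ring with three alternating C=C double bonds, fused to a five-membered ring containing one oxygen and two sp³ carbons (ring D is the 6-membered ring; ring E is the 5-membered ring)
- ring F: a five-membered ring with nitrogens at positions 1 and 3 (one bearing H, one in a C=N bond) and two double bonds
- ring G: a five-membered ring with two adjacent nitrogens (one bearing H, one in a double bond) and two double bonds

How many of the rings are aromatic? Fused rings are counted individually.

6

Rings A and B form a fused bicyclic system (with one sulfur) with 9 sp² atoms and 10 π electrons from ring double bonds plus a heteroatom lone pair. 10 = 4(2)+2, so the system is aromatic and both rings count as aromatic (benzothiophene).
Ring C has a continuous p-orbital overlap around the ring; 2 ring double bonds (4 π electrons) plus a heteroatom lone pair (2) give 6 π electrons. That satisfies 4n+2 with n=1, so ring C is aromatic (oxazole).
Ring D is planar and fully conjugated; 3 ring double bonds give 6 π electrons. That satisfies 4n+2 with n=1, so ring D is aromatic (benzene ring).
Ring E has two sp³ carbons, so it is not fully conjugated — not aromatic (oxolane ring).
Ring F is fully conjugated (every ring atom contributes a p orbital); 2 ring double bonds (4 π electrons) plus a heteroatom lone pair (2) give 6 π electrons. That satisfies 4n+2 with n=1, so ring F is aromatic (imidazole).
Ring G is planar and fully conjugated; 2 ring double bonds (4 π electrons) plus a heteroatom lone pair (2) give 6 π electrons. That satisfies 4n+2 with n=1, so ring G is aromatic (pyrazole).
Aromatic: A, B, C, D, F, G. Total: 6.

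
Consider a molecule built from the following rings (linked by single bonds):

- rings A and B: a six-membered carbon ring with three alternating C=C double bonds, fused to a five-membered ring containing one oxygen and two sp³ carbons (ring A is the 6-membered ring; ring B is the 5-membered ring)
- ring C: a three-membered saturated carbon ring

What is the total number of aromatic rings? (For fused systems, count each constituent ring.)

1

Ring A is planar and fully conjugated; 3 ring double bonds give 6 π electrons. Since 6 = 4n+2 (n=1), ring A is aromatic (benzene ring).
Ring B has two sp³ carbons, so it is not fully conjugated — not aromatic (oxolane ring).
Ring C has only sp³ atoms, so it is not fully conjugated — not aromatic (cyclopropane).
Aromatic: A. Total: 1.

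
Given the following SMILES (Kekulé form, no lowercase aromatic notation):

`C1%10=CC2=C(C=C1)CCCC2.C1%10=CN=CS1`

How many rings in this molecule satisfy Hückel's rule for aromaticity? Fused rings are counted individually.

The SMILES encodes a six-membered carbon ring with three alternating C=C double bonds, fused to a saturated six-membered carbon ring; a five-membered ring with a sulfur at position 1 and a nitrogen at position 3 (in a C=N bond), with two double bonds.
The 6-membered ring is planar and fully conjugated; 3 ring double bonds give 6 π electrons. That satisfies 4n+2 with n=1, so it is aromatic (benzene ring).
The second 6-membered ring has four sp³ carbons, so it is not fully conjugated — not aromatic (cyclohexane ring).
The 5-membered ring with one sulfur and one =N– is planar and fully conjugated; 2 ring double bonds (4 π electrons) plus a heteroatom lone pair (2) give 6 π electrons. 6 = 4(1)+2, so it is aromatic (thiazole).
2 of the 3 rings are aromatic. Total: 2.

2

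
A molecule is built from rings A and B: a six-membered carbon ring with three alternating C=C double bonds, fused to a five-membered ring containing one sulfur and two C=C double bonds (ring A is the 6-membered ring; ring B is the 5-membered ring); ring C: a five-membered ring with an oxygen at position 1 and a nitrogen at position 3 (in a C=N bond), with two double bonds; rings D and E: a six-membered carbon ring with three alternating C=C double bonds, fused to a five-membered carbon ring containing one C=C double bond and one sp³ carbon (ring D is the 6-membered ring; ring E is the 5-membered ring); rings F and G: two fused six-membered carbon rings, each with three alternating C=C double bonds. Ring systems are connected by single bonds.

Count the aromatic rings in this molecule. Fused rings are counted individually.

6

Rings A and B form a fused bicyclic system (with one sulfur) with 9 sp² atoms and 10 π electrons from ring double bonds plus a heteroatom lone pair. 10 = 4(2)+2, so the system is aromatic and both rings count as aromatic (benzothiophene).
Ring C has a continuous p-orbital overlap around the ring; 2 ring double bonds (4 π electrons) plus a heteroatom lone pair (2) give 6 π electrons. Since 6 = 4n+2 (n=1), ring C is aromatic (oxazole).
Ring D is planar and fully conjugated; 3 ring double bonds give 6 π electrons. Since 6 = 4n+2 (n=1), ring D is aromatic (benzene ring).
Ring E has one sp³ carbon, so it is not fully conjugated — not aromatic (cyclopentene ring).
Rings F and G form a fused bicyclic system with 10 sp² atoms and 10 π electrons from ring double bonds. 10 = 4(2)+2, so the system is aromatic and both rings count as aromatic (naphthalene).
Aromatic: A, B, C, D, F, G. Total: 6.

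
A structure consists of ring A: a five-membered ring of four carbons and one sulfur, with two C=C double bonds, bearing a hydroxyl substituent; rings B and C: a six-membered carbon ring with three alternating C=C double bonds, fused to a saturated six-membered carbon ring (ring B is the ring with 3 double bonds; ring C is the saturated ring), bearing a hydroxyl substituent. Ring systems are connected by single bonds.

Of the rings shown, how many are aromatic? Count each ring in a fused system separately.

Ring A has a continuous p-orbital overlap around the ring; 2 ring double bonds (4 π electrons) plus a heteroatom lone pair (2) give 6 π electrons. That satisfies 4n+2 with n=1, so ring A is aromatic (thiophene).
Ring B is fully conjugated (every ring atom contributes a p orbital); 3 ring double bonds give 6 π electrons. Since 6 = 4n+2 (n=1), ring B is aromatic (benzene ring).
Ring C has four sp³ carbons, so it is not fully conjugated — not aromatic (cyclohexane ring).
Aromatic: A, B. Total: 2.

2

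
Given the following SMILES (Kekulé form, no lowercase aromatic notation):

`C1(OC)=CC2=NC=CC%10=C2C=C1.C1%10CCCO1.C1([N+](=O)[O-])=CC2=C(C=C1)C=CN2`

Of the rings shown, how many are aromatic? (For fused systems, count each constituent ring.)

4

The SMILES encodes two fused six-membered rings, each with three alternating double bonds; one ring is all carbon and the other has one ring nitrogen; a five-membered saturated ring of four carbons and one oxygen; a six-membered carbon ring with three alternating C=C double bonds, fused to a five-membered ring containing one N–H nitrogen and two C=C double bonds.
The fused 6/6-membered bicyclic (with one nitrogen) is a single π system with 10 sp² atoms and 10 π electrons from ring double bonds. 10 = 4(2)+2, so the system is aromatic and both rings count as aromatic (quinoline).
The 5-membered ring with one oxygen has only sp³ atoms, so it is not fully conjugated — not aromatic (tetrahydrofuran).
The fused 6/5-membered bicyclic (with one N–H) is a single π system with 9 sp² atoms and 10 π electrons from ring double bonds plus a heteroatom lone pair. 10 = 4(2)+2, so the system is aromatic and both rings count as aromatic (indole).
4 of the 5 rings are aromatic. Total: 4.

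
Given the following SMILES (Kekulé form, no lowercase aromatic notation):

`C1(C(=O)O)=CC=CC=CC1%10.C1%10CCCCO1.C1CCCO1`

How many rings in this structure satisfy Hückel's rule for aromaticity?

0

The SMILES encodes a seven-membered carbon ring with three C=C double bonds and one sp³ carbon; a six-membered saturated ring of five carbons and one oxygen; a five-membered saturated ring of four carbons and one oxygen.
The 7-membered ring has one sp³ carbon, so it is not fully conjugated — not aromatic (cycloheptatriene).
The 6-membered ring with one oxygen has only sp³ atoms, so it is not fully conjugated — not aromatic (tetrahydropyran).
The 5-membered ring with one oxygen has only sp³ atoms, so it is not fully conjugated — not aromatic (tetrahydrofuran).
None of the rings are aromatic. Total: 0.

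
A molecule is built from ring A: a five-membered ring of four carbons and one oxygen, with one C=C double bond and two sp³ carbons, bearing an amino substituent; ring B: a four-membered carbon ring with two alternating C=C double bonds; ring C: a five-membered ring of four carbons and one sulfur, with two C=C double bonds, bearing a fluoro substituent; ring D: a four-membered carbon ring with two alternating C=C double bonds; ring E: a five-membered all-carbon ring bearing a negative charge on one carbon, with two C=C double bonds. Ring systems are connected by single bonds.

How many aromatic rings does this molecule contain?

2

Ring A has two sp³ carbons, so it is not fully conjugated — not aromatic (2,3-dihydrofuran).
Ring B has only sp² ring atoms; a planar conformation would have a fully conjugated π system of 4 electrons. But 4 = 4(1), which is 4n not 4n+2, so ring B is not aromatic (cyclobutadiene) — cyclobutadiene is antiaromatic and distorts to a rectangle.
Ring C is planar and fully conjugated; 2 ring double bonds (4 π electrons) plus a heteroatom lone pair (2) give 6 π electrons. That satisfies 4n+2 with n=1, so ring C is aromatic (thiophene).
Ring D has only sp² ring atoms; a planar conformation would have a fully conjugated π system of 4 electrons. But 4 = 4(1), which is 4n not 4n+2, so ring D is not aromatic (cyclobutadiene) — cyclobutadiene is antiaromatic and distorts to a rectangle.
Ring E has a continuous p-orbital overlap around the ring; 2 ring double bonds (4 π electrons) plus the carbanion lone pair (2) give 6 π electrons. Since 6 = 4n+2 (n=1), ring E is aromatic (cyclopentadienyl anion).
Aromatic: C, E. Total: 2.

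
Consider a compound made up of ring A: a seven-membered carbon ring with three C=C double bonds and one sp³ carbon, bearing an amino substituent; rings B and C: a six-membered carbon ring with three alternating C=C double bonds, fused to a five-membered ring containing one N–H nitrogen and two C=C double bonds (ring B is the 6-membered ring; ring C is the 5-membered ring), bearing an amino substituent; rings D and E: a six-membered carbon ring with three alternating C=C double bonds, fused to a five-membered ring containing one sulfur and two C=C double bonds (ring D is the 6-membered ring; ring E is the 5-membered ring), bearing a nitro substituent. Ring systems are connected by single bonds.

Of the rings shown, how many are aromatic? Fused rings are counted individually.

4

Ring A has one sp³ carbon, so it is not fully conjugated — not aromatic (cycloheptatriene).
Rings B and C form a fused bicyclic system (with one N–H) with 9 sp² atoms and 10 π electrons from ring double bonds plus a heteroatom lone pair. 10 = 4(2)+2, so the system is aromatic and both rings count as aromatic (indole).
Rings D and E form a fused bicyclic system (with one sulfur) with 9 sp² atoms and 10 π electrons from ring double bonds plus a heteroatom lone pair. 10 = 4(2)+2, so the system is aromatic and both rings count as aromatic (benzothiophene).
Aromatic: B, C, D, E. Total: 4.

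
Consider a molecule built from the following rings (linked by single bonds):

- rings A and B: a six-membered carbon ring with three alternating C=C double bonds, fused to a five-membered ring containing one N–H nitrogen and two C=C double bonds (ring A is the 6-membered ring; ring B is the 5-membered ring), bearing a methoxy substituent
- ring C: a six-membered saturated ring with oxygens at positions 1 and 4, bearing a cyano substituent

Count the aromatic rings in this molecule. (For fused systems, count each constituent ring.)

2

Rings A and B form a fused bicyclic system (with one N–H) with 9 sp² atoms and 10 π electrons from ring double bonds plus a heteroatom lone pair. 10 = 4(2)+2, so the system is aromatic and both rings count as aromatic (indole).
Ring C has only sp³ atoms, so it is not fully conjugated — not aromatic (1,4-dioxane).
Aromatic: A, B. Total: 2.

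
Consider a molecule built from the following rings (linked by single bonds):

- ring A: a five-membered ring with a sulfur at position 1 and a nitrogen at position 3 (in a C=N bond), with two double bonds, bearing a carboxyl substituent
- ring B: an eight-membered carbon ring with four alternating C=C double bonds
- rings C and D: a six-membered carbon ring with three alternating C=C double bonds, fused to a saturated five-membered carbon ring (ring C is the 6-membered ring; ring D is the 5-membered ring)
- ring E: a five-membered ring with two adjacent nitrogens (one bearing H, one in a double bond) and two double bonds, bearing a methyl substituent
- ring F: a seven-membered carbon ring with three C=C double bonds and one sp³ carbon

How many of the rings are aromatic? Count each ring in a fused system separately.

Ring A is planar and fully conjugated; 2 ring double bonds (4 π electrons) plus a heteroatom lone pair (2) give 6 π electrons. 6 = 4(1)+2, so ring A is aromatic (thiazole).
Ring B has only sp² ring atoms; a planar conformation would have a fully conjugated π system of 8 electrons. But 8 = 4(2), which is 4n not 4n+2, so ring B is not aromatic (cyclooctatetraene) — cyclooctatetraene distorts into a non-planar tub to avoid antiaromaticity.
Ring C has a continuous p-orbital overlap around the ring; 3 ring double bonds give 6 π electrons. Since 6 = 4n+2 (n=1), ring C is aromatic (benzene ring).
Ring D has three sp³ carbons, so it is not fully conjugated — not aromatic (cyclopentane ring).
Ring E has a continuous p-orbital overlap around the ring; 2 ring double bonds (4 π electrons) plus a heteroatom lone pair (2) give 6 π electrons. That satisfies 4n+2 with n=1, so ring E is aromatic (pyrazole).
Ring F has one sp³ carbon, so it is not fully conjugated — not aromatic (cycloheptatriene).
Aromatic: A, C, E. Total: 3.

3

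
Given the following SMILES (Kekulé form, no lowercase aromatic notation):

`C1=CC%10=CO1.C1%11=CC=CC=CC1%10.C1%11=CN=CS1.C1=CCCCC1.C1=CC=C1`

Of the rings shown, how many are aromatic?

The SMILES encodes a five-membered ring of four carbons and one oxygen, with two C=C double bonds; a seven-membered carbon ring with three C=C double bonds and one sp³ carbon; a five-membered ring with a sulfur at position 1 and a nitrogen at position 3 (in a C=N bond), with two double bonds; a six-membered carbon ring with one C=C double bond; a four-membered carbon ring with two alternating C=C double bonds.
The 5-membered ring with one oxygen is planar and fully conjugated; 2 ring double bonds (4 π electrons) plus a heteroatom lone pair (2) give 6 π electrons. That satisfies 4n+2 with n=1, so it is aromatic (furan).
The 7-membered ring has one sp³ carbon, so it is not fully conjugated — not aromatic (cycloheptatriene).
The 5-membered ring with one sulfur and one =N– is fully conjugated (every ring atom contributes a p orbital); 2 ring double bonds (4 π electrons) plus a heteroatom lone pair (2) give 6 π electrons. That satisfies 4n+2 with n=1, so it is aromatic (thiazole).
The 6-membered ring has four sp³ carbons, so it is not fully conjugated — not aromatic (cyclohexene).
The 4-membered ring has only sp² ring atoms; a planar conformation would have a fully conjugated π system of 4 electrons. But 4 = 4(1), which is 4n not 4n+2, so it is not aromatic (cyclobutadiene) — cyclobutadiene is antiaromatic and distorts to a rectangle.
2 of the 5 rings are aromatic. Total: 2.

2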